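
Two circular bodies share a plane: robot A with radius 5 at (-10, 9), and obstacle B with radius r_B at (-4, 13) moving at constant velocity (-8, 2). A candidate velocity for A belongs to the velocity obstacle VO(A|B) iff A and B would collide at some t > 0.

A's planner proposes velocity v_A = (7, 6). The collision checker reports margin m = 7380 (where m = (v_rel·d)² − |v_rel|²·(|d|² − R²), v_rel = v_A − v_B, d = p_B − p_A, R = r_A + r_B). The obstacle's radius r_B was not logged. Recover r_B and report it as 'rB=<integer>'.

m = 7380
d = (6, 4);  v_rel = (15, 4),  |v_rel|² = 241
v_rel×d = (15)·(4) − (4)·(6) = 36
since m = R²·241 − 36²:  R² = (1296 + 7380) / 241 = 36
R = √36 = 6  ⇒  r_B = 6 − 5 = 1

rB=1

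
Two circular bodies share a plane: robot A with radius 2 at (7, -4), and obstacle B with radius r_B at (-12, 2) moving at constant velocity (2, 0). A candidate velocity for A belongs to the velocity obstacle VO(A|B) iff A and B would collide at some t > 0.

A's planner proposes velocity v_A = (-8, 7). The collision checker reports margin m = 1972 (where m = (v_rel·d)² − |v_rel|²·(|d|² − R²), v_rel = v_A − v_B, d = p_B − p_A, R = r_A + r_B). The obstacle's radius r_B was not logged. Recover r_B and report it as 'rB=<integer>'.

m = 1972
d = (-19, 6);  v_rel = (-10, 7),  |v_rel|² = 149
v_rel×d = (-10)·(6) − (7)·(-19) = 73
since m = R²·149 − 73²:  R² = (5329 + 1972) / 149 = 49
R = √49 = 7  ⇒  r_B = 7 − 2 = 5

rB=5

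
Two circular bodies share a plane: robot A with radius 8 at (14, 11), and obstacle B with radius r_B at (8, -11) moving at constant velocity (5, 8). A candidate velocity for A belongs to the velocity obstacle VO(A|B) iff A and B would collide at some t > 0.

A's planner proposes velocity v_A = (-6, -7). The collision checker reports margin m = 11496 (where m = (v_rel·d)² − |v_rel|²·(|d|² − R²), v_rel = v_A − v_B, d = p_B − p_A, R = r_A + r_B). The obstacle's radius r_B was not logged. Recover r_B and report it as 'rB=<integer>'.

m = 11496
d = (-6, -22);  v_rel = (-11, -15),  |v_rel|² = 346
v_rel×d = (-11)·(-22) − (-15)·(-6) = 152
since m = R²·346 − 152²:  R² = (23104 + 11496) / 346 = 100
R = √100 = 10  ⇒  r_B = 10 − 8 = 2

rB=2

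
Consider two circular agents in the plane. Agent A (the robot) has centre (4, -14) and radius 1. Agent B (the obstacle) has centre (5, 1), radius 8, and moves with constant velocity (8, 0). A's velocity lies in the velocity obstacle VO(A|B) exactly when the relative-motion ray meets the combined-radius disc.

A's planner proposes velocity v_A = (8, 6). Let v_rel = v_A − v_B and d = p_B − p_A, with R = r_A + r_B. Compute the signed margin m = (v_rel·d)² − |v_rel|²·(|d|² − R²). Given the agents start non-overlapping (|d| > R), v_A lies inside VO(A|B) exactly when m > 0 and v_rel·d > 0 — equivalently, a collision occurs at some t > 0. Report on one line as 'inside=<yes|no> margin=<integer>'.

d = (1, 15),  |d|² = 226;  R = 1+8 = 9,  c = 226−9² = 145
v_rel = (0, 6),  |v_rel|² = 36;  v_rel·d = (0)·(1) + (6)·(15) = 90
36·t² − 180·t + 145 = 0  ⇒  m = 90² − 36·145 = 2880
m = 2880 > 0,  v_rel·d = 90 > 0  ⇒  inside

inside=yes margin=2880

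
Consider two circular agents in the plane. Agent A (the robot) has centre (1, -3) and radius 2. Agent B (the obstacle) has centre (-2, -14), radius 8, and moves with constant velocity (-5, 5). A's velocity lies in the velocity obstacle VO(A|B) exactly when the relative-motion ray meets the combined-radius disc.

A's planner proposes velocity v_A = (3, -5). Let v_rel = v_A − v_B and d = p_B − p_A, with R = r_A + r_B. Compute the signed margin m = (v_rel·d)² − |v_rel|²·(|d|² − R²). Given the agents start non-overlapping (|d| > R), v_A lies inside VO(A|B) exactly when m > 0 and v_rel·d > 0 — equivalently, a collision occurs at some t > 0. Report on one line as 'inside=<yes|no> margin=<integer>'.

d = (-3, -11),  |d|² = 130;  R = 2+8 = 10,  c = 130−10² = 30
v_rel = (8, -10),  |v_rel|² = 164;  v_rel·d = (8)·(-3) + (-10)·(-11) = 86
164·t² − 172·t + 30 = 0  ⇒  m = 86² − 164·30 = 2476
m = 2476 > 0,  v_rel·d = 86 > 0  ⇒  inside

inside=yes margin=2476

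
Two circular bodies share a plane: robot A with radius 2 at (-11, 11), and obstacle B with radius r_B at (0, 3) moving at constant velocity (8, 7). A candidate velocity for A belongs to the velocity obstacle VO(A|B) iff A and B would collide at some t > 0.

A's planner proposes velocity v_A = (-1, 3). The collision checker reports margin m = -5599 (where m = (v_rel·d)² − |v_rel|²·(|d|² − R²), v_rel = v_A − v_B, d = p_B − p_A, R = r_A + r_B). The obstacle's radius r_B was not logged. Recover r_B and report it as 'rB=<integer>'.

m = -5599
d = (11, -8);  v_rel = (-9, -4),  |v_rel|² = 97
v_rel×d = (-9)·(-8) − (-4)·(11) = 116
since m = R²·97 − 116²:  R² = (13456 + -5599) / 97 = 81
R = √81 = 9  ⇒  r_B = 9 − 2 = 7

rB=7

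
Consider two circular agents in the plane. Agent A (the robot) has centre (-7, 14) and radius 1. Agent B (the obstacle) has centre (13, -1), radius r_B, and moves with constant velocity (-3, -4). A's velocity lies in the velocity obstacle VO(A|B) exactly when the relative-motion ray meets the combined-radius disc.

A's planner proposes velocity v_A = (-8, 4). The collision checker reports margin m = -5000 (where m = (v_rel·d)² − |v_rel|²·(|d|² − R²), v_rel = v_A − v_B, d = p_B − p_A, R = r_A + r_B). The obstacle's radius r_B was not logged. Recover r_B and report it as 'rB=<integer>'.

m = -5000
d = (20, -15);  v_rel = (-5, 8),  |v_rel|² = 89
v_rel×d = (-5)·(-15) − (8)·(20) = -85
since m = R²·89 − (-85)²:  R² = (7225 + -5000) / 89 = 25
R = √25 = 5  ⇒  r_B = 5 − 1 = 4

rB=4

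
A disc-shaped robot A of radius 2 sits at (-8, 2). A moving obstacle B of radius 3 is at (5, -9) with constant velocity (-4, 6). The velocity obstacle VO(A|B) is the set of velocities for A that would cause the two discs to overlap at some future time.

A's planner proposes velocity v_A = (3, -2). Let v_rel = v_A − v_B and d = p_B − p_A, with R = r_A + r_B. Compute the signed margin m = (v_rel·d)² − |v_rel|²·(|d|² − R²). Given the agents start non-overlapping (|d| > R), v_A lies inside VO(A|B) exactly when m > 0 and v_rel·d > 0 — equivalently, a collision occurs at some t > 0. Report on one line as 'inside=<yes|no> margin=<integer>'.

d = (13, -11),  |d|² = 290;  R = 2+3 = 5,  c = 290−5² = 265
v_rel = (7, -8),  |v_rel|² = 113;  v_rel·d = (7)·(13) + (-8)·(-11) = 179
113·t² − 358·t + 265 = 0  ⇒  m = 179² − 113·265 = 2096
m = 2096 > 0,  v_rel·d = 179 > 0  ⇒  inside

inside=yes margin=2096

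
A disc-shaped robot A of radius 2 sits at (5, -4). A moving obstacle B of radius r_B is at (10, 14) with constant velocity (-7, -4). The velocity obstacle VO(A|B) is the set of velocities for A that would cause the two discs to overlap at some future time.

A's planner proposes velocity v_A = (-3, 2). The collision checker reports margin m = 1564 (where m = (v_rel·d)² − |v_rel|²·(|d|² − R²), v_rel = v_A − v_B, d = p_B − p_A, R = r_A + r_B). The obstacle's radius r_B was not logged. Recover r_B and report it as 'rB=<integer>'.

m = 1564
d = (5, 18);  v_rel = (4, 6),  |v_rel|² = 52
v_rel×d = (4)·(18) − (6)·(5) = 42
since m = R²·52 − 42²:  R² = (1764 + 1564) / 52 = 64
R = √64 = 8  ⇒  r_B = 8 − 2 = 6

rB=6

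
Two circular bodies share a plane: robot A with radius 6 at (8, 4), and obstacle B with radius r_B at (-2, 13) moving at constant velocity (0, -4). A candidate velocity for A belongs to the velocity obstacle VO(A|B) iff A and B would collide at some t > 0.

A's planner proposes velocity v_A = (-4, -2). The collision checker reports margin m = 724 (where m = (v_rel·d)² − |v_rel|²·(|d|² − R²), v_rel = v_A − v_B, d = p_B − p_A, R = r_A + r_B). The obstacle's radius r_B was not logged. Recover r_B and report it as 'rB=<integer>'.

m = 724
d = (-10, 9);  v_rel = (-4, 2),  |v_rel|² = 20
v_rel×d = (-4)·(9) − (2)·(-10) = -16
since m = R²·20 − (-16)²:  R² = (256 + 724) / 20 = 49
R = √49 = 7  ⇒  r_B = 7 − 6 = 1

rB=1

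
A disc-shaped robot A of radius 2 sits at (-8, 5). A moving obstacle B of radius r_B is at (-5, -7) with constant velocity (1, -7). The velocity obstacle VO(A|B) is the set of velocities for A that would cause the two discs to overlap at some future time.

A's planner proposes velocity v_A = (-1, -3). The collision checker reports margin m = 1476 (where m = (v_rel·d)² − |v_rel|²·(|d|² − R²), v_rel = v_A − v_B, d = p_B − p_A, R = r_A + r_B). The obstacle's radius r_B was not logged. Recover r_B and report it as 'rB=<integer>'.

m = 1476
d = (3, -12);  v_rel = (-2, 4),  |v_rel|² = 20
v_rel×d = (-2)·(-12) − (4)·(3) = 12
since m = R²·20 − 12²:  R² = (144 + 1476) / 20 = 81
R = √81 = 9  ⇒  r_B = 9 − 2 = 7

rB=7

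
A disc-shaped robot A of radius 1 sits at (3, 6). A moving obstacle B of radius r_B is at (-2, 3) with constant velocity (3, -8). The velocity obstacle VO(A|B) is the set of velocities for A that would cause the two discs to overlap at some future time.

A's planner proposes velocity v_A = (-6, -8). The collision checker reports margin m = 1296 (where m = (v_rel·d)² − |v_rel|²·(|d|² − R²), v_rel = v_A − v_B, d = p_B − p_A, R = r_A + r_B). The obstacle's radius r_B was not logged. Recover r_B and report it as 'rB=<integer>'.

m = 1296
d = (-5, -3);  v_rel = (-9, 0),  |v_rel|² = 81
v_rel×d = (-9)·(-3) − (0)·(-5) = 27
since m = R²·81 − 27²:  R² = (729 + 1296) / 81 = 25
R = √25 = 5  ⇒  r_B = 5 − 1 = 4

rB=4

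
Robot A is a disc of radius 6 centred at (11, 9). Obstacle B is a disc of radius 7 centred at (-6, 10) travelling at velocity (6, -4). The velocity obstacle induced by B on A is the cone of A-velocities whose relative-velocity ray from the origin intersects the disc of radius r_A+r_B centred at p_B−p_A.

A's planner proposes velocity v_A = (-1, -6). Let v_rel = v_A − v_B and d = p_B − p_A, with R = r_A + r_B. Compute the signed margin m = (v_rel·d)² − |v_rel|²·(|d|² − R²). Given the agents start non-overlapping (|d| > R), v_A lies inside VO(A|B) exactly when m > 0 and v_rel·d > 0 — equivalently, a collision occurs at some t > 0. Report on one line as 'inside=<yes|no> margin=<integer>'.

d = (-17, 1),  |d|² = 290;  R = 6+7 = 13,  c = 290−13² = 121
v_rel = (-7, -2),  |v_rel|² = 53;  v_rel·d = (-7)·(-17) + (-2)·(1) = 117
53·t² − 234·t + 121 = 0  ⇒  m = 117² − 53·121 = 7276
m = 7276 > 0,  v_rel·d = 117 > 0  ⇒  inside

inside=yes margin=7276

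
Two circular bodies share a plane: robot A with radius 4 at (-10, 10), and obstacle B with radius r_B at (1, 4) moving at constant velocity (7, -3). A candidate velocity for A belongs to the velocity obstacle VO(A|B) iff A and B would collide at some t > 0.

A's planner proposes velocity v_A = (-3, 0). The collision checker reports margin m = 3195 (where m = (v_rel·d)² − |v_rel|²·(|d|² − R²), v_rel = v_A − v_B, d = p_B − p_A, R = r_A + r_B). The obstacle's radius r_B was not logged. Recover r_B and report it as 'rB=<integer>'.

m = 3195
d = (11, -6);  v_rel = (-10, 3),  |v_rel|² = 109
v_rel×d = (-10)·(-6) − (3)·(11) = 27
since m = R²·109 − 27²:  R² = (729 + 3195) / 109 = 36
R = √36 = 6  ⇒  r_B = 6 − 4 = 2

rB=2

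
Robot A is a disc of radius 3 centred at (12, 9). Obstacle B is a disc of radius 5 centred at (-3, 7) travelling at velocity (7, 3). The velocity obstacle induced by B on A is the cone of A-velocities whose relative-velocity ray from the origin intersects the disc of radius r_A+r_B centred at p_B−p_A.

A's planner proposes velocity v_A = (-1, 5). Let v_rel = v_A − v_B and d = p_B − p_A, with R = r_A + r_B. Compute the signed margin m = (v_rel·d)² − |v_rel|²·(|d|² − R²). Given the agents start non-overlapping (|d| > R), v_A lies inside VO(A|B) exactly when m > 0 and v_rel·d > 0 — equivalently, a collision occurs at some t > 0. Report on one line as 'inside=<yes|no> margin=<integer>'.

d = (-15, -2),  |d|² = 229;  R = 3+5 = 8,  c = 229−8² = 165
v_rel = (-8, 2),  |v_rel|² = 68;  v_rel·d = (-8)·(-15) + (2)·(-2) = 116
68·t² − 232·t + 165 = 0  ⇒  m = 116² − 68·165 = 2236
m = 2236 > 0,  v_rel·d = 116 > 0  ⇒  inside

inside=yes margin=2236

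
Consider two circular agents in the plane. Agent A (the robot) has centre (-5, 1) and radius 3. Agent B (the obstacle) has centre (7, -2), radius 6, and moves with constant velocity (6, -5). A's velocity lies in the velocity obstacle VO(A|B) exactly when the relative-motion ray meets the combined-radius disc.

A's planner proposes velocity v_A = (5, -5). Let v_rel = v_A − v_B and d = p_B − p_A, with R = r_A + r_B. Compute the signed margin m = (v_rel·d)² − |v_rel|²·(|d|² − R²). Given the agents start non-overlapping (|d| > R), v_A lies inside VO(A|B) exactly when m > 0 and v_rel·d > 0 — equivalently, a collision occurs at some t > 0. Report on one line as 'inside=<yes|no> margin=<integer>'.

d = (12, -3),  |d|² = 153;  R = 3+6 = 9,  c = 153−9² = 72
v_rel = (-1, 0),  |v_rel|² = 1;  v_rel·d = (-1)·(12) + (0)·(-3) = -12
1·t² + 24·t + 72 = 0  ⇒  m = (-12)² − 1·72 = 72
m = 72 > 0,  v_rel·d = -12 < 0  ⇒  outside

inside=no margin=72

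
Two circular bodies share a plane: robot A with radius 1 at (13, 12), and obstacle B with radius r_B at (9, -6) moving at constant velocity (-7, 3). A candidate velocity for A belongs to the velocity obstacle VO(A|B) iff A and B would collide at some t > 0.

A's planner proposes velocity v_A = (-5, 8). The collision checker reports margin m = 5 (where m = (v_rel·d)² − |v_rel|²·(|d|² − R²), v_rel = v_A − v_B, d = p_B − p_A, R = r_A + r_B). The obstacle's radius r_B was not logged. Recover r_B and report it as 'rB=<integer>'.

m = 5
d = (-4, -18);  v_rel = (2, 5),  |v_rel|² = 29
v_rel×d = (2)·(-18) − (5)·(-4) = -16
since m = R²·29 − (-16)²:  R² = (256 + 5) / 29 = 9
R = √9 = 3  ⇒  r_B = 3 − 1 = 2

rB=2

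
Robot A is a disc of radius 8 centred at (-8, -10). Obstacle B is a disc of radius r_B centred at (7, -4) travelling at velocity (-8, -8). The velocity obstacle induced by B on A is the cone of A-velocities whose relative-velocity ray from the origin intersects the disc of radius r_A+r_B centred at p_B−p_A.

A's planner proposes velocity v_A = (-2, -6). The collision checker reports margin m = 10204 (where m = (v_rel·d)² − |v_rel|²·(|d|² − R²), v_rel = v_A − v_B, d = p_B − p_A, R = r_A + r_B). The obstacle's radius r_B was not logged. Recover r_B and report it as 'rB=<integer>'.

m = 10204
d = (15, 6);  v_rel = (6, 2),  |v_rel|² = 40
v_rel×d = (6)·(6) − (2)·(15) = 6
since m = R²·40 − 6²:  R² = (36 + 10204) / 40 = 256
R = √256 = 16  ⇒  r_B = 16 − 8 = 8

rB=8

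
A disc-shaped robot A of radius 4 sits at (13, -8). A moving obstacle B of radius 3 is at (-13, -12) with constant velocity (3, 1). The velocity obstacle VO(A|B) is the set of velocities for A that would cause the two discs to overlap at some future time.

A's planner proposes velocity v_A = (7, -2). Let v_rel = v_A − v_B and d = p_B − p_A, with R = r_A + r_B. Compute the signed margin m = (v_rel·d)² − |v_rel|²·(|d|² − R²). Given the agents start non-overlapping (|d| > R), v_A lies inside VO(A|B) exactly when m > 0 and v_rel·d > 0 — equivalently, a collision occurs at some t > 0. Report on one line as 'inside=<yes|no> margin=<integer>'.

d = (-26, -4),  |d|² = 692;  R = 4+3 = 7,  c = 692−7² = 643
v_rel = (4, -3),  |v_rel|² = 25;  v_rel·d = (4)·(-26) + (-3)·(-4) = -92
25·t² + 184·t + 643 = 0  ⇒  m = (-92)² − 25·643 = -7611
m = -7611 < 0,  v_rel·d = -92 < 0  ⇒  outside

inside=no margin=-7611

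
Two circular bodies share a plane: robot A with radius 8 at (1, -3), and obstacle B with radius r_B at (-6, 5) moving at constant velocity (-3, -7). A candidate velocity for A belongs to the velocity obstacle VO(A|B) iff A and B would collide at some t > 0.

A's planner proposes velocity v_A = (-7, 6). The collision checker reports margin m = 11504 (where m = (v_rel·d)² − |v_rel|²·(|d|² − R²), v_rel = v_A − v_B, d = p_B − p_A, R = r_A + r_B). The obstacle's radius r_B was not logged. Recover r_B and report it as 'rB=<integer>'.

m = 11504
d = (-7, 8);  v_rel = (-4, 13),  |v_rel|² = 185
v_rel×d = (-4)·(8) − (13)·(-7) = 59
since m = R²·185 − 59²:  R² = (3481 + 11504) / 185 = 81
R = √81 = 9  ⇒  r_B = 9 − 8 = 1

rB=1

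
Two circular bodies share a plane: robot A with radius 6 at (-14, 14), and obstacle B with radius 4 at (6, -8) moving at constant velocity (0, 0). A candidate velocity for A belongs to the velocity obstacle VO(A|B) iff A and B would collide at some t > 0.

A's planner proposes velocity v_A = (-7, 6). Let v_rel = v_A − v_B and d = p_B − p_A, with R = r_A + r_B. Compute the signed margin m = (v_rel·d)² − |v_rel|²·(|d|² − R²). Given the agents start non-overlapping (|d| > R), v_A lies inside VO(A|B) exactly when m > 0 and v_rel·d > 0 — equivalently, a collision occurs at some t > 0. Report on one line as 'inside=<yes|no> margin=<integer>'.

d = (20, -22),  |d|² = 884;  R = 6+4 = 10,  c = 884−10² = 784
v_rel = (-7, 6),  |v_rel|² = 85;  v_rel·d = (-7)·(20) + (6)·(-22) = -272
85·t² + 544·t + 784 = 0  ⇒  m = (-272)² − 85·784 = 7344
m = 7344 > 0,  v_rel·d = -272 < 0  ⇒  outside

inside=no margin=7344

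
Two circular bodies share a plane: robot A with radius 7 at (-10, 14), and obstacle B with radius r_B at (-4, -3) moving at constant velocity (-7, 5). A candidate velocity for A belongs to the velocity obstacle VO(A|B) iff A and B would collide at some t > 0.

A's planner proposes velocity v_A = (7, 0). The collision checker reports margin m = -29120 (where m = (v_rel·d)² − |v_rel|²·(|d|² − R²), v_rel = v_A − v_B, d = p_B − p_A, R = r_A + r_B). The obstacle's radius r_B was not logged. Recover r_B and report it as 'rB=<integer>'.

m = -29120
d = (6, -17);  v_rel = (14, -5),  |v_rel|² = 221
v_rel×d = (14)·(-17) − (-5)·(6) = -208
since m = R²·221 − (-208)²:  R² = (43264 + -29120) / 221 = 64
R = √64 = 8  ⇒  r_B = 8 − 7 = 1

rB=1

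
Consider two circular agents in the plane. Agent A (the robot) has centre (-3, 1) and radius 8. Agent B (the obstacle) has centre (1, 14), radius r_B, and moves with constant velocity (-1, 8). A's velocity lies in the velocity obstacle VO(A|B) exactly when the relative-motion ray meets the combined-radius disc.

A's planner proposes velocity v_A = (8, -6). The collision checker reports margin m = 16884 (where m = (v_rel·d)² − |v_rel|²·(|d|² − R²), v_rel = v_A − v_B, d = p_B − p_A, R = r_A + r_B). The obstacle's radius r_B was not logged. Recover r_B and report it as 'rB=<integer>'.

m = 16884
d = (4, 13);  v_rel = (9, -14),  |v_rel|² = 277
v_rel×d = (9)·(13) − (-14)·(4) = 173
since m = R²·277 − 173²:  R² = (29929 + 16884) / 277 = 169
R = √169 = 13  ⇒  r_B = 13 − 8 = 5

rB=5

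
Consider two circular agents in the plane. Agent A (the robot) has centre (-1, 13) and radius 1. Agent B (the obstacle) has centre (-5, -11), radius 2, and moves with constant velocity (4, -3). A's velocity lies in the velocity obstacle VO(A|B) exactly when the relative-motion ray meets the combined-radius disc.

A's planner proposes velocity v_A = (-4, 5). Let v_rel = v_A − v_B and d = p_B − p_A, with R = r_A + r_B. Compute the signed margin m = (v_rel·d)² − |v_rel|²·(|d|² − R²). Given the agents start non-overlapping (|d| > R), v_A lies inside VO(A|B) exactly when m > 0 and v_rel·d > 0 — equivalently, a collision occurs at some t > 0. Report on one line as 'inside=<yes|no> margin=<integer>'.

d = (-4, -24),  |d|² = 592;  R = 1+2 = 3,  c = 592−3² = 583
v_rel = (-8, 8),  |v_rel|² = 128;  v_rel·d = (-8)·(-4) + (8)·(-24) = -160
128·t² + 320·t + 583 = 0  ⇒  m = (-160)² − 128·583 = -49024
m = -49024 < 0,  v_rel·d = -160 < 0  ⇒  outside

inside=no margin=-49024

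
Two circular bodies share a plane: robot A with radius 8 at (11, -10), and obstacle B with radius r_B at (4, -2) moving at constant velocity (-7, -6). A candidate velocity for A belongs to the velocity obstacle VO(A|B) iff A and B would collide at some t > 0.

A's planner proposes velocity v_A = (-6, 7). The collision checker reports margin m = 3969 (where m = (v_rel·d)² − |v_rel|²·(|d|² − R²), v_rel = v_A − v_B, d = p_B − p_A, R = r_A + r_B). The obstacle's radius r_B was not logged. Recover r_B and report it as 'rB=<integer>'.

m = 3969
d = (-7, 8);  v_rel = (1, 13),  |v_rel|² = 170
v_rel×d = (1)·(8) − (13)·(-7) = 99
since m = R²·170 − 99²:  R² = (9801 + 3969) / 170 = 81
R = √81 = 9  ⇒  r_B = 9 − 8 = 1

rB=1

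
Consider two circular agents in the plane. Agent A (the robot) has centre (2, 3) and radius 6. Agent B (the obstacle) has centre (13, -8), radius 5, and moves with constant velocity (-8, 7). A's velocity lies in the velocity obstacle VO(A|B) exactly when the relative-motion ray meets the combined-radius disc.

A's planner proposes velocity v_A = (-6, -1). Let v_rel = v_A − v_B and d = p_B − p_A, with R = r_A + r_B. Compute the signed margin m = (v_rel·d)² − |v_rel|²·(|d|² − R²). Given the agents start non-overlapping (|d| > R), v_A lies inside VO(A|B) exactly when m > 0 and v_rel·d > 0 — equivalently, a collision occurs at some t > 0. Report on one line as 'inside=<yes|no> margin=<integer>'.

d = (11, -11),  |d|² = 242;  R = 6+5 = 11,  c = 242−11² = 121
v_rel = (2, -8),  |v_rel|² = 68;  v_rel·d = (2)·(11) + (-8)·(-11) = 110
68·t² − 220·t + 121 = 0  ⇒  m = 110² − 68·121 = 3872
m = 3872 > 0,  v_rel·d = 110 > 0  ⇒  inside

inside=yes margin=3872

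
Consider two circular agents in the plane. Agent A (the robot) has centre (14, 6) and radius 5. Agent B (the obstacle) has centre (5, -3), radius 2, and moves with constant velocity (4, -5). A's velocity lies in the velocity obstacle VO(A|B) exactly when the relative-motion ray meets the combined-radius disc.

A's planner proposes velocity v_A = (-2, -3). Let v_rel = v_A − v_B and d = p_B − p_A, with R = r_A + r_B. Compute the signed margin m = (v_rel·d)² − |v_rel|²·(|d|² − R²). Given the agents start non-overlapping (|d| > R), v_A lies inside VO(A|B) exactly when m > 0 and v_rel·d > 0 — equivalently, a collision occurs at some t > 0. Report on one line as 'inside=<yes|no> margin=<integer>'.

d = (-9, -9),  |d|² = 162;  R = 5+2 = 7,  c = 162−7² = 113
v_rel = (-6, 2),  |v_rel|² = 40;  v_rel·d = (-6)·(-9) + (2)·(-9) = 36
40·t² − 72·t + 113 = 0  ⇒  m = 36² − 40·113 = -3224
m = -3224 < 0,  v_rel·d = 36 > 0  ⇒  outside

inside=no margin=-3224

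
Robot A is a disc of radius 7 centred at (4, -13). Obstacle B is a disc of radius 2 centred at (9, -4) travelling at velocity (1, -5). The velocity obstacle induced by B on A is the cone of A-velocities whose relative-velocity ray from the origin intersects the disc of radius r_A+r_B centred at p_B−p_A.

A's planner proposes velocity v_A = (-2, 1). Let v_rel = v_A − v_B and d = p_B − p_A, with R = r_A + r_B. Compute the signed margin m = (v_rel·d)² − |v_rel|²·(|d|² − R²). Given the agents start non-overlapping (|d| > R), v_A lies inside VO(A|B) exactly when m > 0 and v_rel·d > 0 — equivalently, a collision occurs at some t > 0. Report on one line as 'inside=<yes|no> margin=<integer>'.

d = (5, 9),  |d|² = 106;  R = 7+2 = 9,  c = 106−9² = 25
v_rel = (-3, 6),  |v_rel|² = 45;  v_rel·d = (-3)·(5) + (6)·(9) = 39
45·t² − 78·t + 25 = 0  ⇒  m = 39² − 45·25 = 396
m = 396 > 0,  v_rel·d = 39 > 0  ⇒  inside

inside=yes margin=396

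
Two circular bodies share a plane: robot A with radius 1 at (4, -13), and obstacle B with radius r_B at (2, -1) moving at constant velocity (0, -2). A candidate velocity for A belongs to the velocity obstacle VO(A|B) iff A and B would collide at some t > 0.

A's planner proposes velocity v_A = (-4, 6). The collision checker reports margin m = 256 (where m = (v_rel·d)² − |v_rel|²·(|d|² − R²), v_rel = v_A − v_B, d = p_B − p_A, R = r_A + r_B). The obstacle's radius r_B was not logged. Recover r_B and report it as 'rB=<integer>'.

m = 256
d = (-2, 12);  v_rel = (-4, 8),  |v_rel|² = 80
v_rel×d = (-4)·(12) − (8)·(-2) = -32
since m = R²·80 − (-32)²:  R² = (1024 + 256) / 80 = 16
R = √16 = 4  ⇒  r_B = 4 − 1 = 3

rB=3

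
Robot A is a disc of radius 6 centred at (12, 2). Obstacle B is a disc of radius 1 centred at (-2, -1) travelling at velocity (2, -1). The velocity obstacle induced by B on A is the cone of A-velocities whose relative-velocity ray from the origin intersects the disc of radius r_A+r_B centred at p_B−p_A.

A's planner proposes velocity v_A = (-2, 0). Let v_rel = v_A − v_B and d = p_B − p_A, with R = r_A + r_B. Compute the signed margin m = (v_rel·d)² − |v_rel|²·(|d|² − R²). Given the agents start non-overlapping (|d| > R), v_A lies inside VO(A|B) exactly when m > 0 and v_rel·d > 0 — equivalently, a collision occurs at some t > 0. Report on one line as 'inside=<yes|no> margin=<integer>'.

d = (-14, -3),  |d|² = 205;  R = 6+1 = 7,  c = 205−7² = 156
v_rel = (-4, 1),  |v_rel|² = 17;  v_rel·d = (-4)·(-14) + (1)·(-3) = 53
17·t² − 106·t + 156 = 0  ⇒  m = 53² − 17·156 = 157
m = 157 > 0,  v_rel·d = 53 > 0  ⇒  inside

inside=yes margin=157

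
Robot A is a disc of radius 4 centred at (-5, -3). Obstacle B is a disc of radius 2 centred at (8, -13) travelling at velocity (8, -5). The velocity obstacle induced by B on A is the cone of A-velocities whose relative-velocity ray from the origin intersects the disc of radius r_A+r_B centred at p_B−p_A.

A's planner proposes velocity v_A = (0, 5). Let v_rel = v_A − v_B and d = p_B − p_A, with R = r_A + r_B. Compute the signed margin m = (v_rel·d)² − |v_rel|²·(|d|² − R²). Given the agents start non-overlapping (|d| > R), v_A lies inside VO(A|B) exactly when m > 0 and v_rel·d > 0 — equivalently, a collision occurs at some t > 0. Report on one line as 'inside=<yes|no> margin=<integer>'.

d = (13, -10),  |d|² = 269;  R = 4+2 = 6,  c = 269−6² = 233
v_rel = (-8, 10),  |v_rel|² = 164;  v_rel·d = (-8)·(13) + (10)·(-10) = -204
164·t² + 408·t + 233 = 0  ⇒  m = (-204)² − 164·233 = 3404
m = 3404 > 0,  v_rel·d = -204 < 0  ⇒  outside

inside=no margin=3404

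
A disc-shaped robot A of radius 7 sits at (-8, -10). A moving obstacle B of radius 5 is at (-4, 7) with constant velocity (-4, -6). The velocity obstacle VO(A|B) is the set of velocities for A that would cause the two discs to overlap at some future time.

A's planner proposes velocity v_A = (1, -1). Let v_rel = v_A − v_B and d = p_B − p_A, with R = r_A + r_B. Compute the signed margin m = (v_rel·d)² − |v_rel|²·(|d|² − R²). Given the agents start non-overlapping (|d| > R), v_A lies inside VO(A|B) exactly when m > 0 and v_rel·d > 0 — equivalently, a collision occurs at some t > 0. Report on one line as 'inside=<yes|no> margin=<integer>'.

d = (4, 17),  |d|² = 305;  R = 7+5 = 12,  c = 305−12² = 161
v_rel = (5, 5),  |v_rel|² = 50;  v_rel·d = (5)·(4) + (5)·(17) = 105
50·t² − 210·t + 161 = 0  ⇒  m = 105² − 50·161 = 2975
m = 2975 > 0,  v_rel·d = 105 > 0  ⇒  inside

inside=yes margin=2975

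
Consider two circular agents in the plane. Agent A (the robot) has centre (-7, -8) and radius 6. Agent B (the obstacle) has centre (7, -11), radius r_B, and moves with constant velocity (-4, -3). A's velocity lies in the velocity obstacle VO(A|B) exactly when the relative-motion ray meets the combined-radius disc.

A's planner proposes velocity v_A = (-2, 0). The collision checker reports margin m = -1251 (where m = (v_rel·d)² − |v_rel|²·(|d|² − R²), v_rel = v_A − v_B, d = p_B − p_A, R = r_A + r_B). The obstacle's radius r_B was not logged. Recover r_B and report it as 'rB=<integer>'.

m = -1251
d = (14, -3);  v_rel = (2, 3),  |v_rel|² = 13
v_rel×d = (2)·(-3) − (3)·(14) = -48
since m = R²·13 − (-48)²:  R² = (2304 + -1251) / 13 = 81
R = √81 = 9  ⇒  r_B = 9 − 6 = 3

rB=3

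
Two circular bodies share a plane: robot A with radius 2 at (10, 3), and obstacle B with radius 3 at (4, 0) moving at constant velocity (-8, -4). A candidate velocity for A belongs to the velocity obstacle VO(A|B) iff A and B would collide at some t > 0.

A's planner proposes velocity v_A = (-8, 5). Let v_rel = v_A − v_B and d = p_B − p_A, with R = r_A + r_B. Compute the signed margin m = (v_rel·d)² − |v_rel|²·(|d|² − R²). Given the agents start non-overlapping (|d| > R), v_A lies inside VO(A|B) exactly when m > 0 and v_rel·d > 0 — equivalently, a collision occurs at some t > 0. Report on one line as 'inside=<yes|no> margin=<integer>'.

d = (-6, -3),  |d|² = 45;  R = 2+3 = 5,  c = 45−5² = 20
v_rel = (0, 9),  |v_rel|² = 81;  v_rel·d = (0)·(-6) + (9)·(-3) = -27
81·t² + 54·t + 20 = 0  ⇒  m = (-27)² − 81·20 = -891
m = -891 < 0,  v_rel·d = -27 < 0  ⇒  outside

inside=no margin=-891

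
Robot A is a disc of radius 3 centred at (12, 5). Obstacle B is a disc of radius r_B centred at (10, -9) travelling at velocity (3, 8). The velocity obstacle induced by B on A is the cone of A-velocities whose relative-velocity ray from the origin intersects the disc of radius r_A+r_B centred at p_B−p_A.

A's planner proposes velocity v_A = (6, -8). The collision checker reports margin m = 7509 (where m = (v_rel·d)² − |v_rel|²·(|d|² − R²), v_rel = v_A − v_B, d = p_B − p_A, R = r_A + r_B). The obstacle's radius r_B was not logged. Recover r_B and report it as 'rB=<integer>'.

m = 7509
d = (-2, -14);  v_rel = (3, -16),  |v_rel|² = 265
v_rel×d = (3)·(-14) − (-16)·(-2) = -74
since m = R²·265 − (-74)²:  R² = (5476 + 7509) / 265 = 49
R = √49 = 7  ⇒  r_B = 7 − 3 = 4

rB=4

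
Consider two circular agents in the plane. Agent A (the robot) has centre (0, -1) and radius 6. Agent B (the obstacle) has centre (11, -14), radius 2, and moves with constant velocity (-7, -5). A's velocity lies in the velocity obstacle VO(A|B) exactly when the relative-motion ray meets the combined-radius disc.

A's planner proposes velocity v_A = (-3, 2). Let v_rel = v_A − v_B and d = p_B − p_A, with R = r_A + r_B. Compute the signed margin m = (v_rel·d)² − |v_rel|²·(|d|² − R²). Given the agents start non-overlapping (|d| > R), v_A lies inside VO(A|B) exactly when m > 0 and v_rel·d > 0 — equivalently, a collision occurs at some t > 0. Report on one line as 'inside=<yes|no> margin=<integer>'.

d = (11, -13),  |d|² = 290;  R = 6+2 = 8,  c = 290−8² = 226
v_rel = (4, 7),  |v_rel|² = 65;  v_rel·d = (4)·(11) + (7)·(-13) = -47
65·t² + 94·t + 226 = 0  ⇒  m = (-47)² − 65·226 = -12481
m = -12481 < 0,  v_rel·d = -47 < 0  ⇒  outside

inside=no margin=-12481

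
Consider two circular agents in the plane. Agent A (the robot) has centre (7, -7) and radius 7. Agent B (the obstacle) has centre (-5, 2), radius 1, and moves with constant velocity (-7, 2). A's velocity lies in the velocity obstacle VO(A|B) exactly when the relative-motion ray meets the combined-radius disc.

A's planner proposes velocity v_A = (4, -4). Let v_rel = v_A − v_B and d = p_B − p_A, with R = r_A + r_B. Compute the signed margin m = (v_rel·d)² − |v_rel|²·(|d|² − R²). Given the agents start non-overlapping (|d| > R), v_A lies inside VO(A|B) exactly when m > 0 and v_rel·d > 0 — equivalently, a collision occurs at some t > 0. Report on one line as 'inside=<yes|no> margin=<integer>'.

d = (-12, 9),  |d|² = 225;  R = 7+1 = 8,  c = 225−8² = 161
v_rel = (11, -6),  |v_rel|² = 157;  v_rel·d = (11)·(-12) + (-6)·(9) = -186
157·t² + 372·t + 161 = 0  ⇒  m = (-186)² − 157·161 = 9319
m = 9319 > 0,  v_rel·d = -186 < 0  ⇒  outside

inside=no margin=9319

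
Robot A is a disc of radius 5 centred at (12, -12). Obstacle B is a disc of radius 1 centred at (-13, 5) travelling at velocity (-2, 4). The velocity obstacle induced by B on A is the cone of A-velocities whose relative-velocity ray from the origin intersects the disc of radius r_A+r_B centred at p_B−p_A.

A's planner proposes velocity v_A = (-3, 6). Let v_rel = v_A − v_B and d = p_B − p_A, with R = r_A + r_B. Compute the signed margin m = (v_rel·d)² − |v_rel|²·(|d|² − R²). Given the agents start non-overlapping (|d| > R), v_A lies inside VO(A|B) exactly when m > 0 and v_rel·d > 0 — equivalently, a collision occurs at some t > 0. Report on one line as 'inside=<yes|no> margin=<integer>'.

d = (-25, 17),  |d|² = 914;  R = 5+1 = 6,  c = 914−6² = 878
v_rel = (-1, 2),  |v_rel|² = 5;  v_rel·d = (-1)·(-25) + (2)·(17) = 59
5·t² − 118·t + 878 = 0  ⇒  m = 59² − 5·878 = -909
m = -909 < 0,  v_rel·d = 59 > 0  ⇒  outside

inside=no margin=-909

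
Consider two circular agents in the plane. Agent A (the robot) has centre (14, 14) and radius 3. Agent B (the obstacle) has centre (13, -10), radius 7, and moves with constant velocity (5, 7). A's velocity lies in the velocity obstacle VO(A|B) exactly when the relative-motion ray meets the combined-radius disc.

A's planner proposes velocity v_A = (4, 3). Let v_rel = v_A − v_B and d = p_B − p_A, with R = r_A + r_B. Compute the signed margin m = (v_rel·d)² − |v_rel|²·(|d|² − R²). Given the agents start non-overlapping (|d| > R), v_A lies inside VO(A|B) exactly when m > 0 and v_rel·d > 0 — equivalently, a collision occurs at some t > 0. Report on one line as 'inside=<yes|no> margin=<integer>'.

d = (-1, -24),  |d|² = 577;  R = 3+7 = 10,  c = 577−10² = 477
v_rel = (-1, -4),  |v_rel|² = 17;  v_rel·d = (-1)·(-1) + (-4)·(-24) = 97
17·t² − 194·t + 477 = 0  ⇒  m = 97² − 17·477 = 1300
m = 1300 > 0,  v_rel·d = 97 > 0  ⇒  inside

inside=yes margin=1300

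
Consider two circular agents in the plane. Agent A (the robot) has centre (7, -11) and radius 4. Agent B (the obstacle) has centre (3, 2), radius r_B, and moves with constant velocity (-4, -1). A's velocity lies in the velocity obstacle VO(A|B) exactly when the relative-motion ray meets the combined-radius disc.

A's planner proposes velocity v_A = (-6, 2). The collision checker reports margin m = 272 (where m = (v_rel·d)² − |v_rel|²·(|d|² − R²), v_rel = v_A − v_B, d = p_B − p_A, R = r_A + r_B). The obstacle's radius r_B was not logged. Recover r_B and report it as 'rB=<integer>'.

m = 272
d = (-4, 13);  v_rel = (-2, 3),  |v_rel|² = 13
v_rel×d = (-2)·(13) − (3)·(-4) = -14
since m = R²·13 − (-14)²:  R² = (196 + 272) / 13 = 36
R = √36 = 6  ⇒  r_B = 6 − 4 = 2

rB=2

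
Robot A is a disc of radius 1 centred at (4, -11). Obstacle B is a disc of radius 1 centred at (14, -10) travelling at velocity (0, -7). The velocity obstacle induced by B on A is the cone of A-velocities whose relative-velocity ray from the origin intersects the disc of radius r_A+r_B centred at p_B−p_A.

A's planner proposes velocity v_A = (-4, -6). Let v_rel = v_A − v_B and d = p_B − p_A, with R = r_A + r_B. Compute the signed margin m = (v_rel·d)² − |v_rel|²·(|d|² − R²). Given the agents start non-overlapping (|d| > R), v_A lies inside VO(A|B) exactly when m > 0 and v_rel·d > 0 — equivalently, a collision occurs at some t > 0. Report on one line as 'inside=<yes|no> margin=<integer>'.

d = (10, 1),  |d|² = 101;  R = 1+1 = 2,  c = 101−2² = 97
v_rel = (-4, 1),  |v_rel|² = 17;  v_rel·d = (-4)·(10) + (1)·(1) = -39
17·t² + 78·t + 97 = 0  ⇒  m = (-39)² − 17·97 = -128
m = -128 < 0,  v_rel·d = -39 < 0  ⇒  outside

inside=no margin=-128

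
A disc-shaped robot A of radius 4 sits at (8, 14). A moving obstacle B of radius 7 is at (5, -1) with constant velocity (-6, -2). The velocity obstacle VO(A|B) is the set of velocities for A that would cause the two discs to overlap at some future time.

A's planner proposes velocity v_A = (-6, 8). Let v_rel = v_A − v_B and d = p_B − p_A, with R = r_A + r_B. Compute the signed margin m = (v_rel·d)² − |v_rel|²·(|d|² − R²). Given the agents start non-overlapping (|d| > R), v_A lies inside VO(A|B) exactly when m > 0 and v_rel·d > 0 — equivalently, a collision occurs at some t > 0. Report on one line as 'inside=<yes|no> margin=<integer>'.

d = (-3, -15),  |d|² = 234;  R = 4+7 = 11,  c = 234−11² = 113
v_rel = (0, 10),  |v_rel|² = 100;  v_rel·d = (0)·(-3) + (10)·(-15) = -150
100·t² + 300·t + 113 = 0  ⇒  m = (-150)² − 100·113 = 11200
m = 11200 > 0,  v_rel·d = -150 < 0  ⇒  outside

inside=no margin=11200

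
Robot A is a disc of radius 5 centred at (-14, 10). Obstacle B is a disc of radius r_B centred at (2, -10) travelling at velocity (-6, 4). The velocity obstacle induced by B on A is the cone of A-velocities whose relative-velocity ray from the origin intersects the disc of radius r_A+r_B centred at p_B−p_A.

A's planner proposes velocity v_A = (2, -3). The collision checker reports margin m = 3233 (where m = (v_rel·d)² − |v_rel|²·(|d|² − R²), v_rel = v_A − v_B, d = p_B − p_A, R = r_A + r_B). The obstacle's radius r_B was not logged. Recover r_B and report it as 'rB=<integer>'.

m = 3233
d = (16, -20);  v_rel = (8, -7),  |v_rel|² = 113
v_rel×d = (8)·(-20) − (-7)·(16) = -48
since m = R²·113 − (-48)²:  R² = (2304 + 3233) / 113 = 49
R = √49 = 7  ⇒  r_B = 7 − 5 = 2

rB=2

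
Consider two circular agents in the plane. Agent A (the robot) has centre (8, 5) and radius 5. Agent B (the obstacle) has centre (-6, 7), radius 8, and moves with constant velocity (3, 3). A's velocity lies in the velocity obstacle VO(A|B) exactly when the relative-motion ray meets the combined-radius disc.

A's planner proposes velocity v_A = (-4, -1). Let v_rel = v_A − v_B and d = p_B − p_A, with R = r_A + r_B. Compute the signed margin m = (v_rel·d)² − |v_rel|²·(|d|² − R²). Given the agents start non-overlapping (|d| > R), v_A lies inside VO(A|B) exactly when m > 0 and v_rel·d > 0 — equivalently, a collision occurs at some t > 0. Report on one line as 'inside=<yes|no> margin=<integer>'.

d = (-14, 2),  |d|² = 200;  R = 5+8 = 13,  c = 200−13² = 31
v_rel = (-7, -4),  |v_rel|² = 65;  v_rel·d = (-7)·(-14) + (-4)·(2) = 90
65·t² − 180·t + 31 = 0  ⇒  m = 90² − 65·31 = 6085
m = 6085 > 0,  v_rel·d = 90 > 0  ⇒  inside

inside=yes margin=6085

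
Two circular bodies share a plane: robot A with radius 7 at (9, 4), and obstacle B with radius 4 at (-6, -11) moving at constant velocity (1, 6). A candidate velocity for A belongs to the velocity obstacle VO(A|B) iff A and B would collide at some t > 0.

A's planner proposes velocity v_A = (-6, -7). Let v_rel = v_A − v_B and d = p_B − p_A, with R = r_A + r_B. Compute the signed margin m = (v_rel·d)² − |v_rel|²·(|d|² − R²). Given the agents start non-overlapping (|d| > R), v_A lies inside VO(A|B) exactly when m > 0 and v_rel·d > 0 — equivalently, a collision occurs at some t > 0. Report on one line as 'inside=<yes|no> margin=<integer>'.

d = (-15, -15),  |d|² = 450;  R = 7+4 = 11,  c = 450−11² = 329
v_rel = (-7, -13),  |v_rel|² = 218;  v_rel·d = (-7)·(-15) + (-13)·(-15) = 300
218·t² − 600·t + 329 = 0  ⇒  m = 300² − 218·329 = 18278
m = 18278 > 0,  v_rel·d = 300 > 0  ⇒  inside

inside=yes margin=18278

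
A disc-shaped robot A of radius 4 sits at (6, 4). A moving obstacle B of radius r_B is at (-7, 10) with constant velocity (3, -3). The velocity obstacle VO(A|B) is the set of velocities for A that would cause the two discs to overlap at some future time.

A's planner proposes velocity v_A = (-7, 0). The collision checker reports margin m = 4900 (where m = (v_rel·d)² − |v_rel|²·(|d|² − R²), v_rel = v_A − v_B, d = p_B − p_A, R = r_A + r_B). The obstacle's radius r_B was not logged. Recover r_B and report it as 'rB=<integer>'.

m = 4900
d = (-13, 6);  v_rel = (-10, 3),  |v_rel|² = 109
v_rel×d = (-10)·(6) − (3)·(-13) = -21
since m = R²·109 − (-21)²:  R² = (441 + 4900) / 109 = 49
R = √49 = 7  ⇒  r_B = 7 − 4 = 3

rB=3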